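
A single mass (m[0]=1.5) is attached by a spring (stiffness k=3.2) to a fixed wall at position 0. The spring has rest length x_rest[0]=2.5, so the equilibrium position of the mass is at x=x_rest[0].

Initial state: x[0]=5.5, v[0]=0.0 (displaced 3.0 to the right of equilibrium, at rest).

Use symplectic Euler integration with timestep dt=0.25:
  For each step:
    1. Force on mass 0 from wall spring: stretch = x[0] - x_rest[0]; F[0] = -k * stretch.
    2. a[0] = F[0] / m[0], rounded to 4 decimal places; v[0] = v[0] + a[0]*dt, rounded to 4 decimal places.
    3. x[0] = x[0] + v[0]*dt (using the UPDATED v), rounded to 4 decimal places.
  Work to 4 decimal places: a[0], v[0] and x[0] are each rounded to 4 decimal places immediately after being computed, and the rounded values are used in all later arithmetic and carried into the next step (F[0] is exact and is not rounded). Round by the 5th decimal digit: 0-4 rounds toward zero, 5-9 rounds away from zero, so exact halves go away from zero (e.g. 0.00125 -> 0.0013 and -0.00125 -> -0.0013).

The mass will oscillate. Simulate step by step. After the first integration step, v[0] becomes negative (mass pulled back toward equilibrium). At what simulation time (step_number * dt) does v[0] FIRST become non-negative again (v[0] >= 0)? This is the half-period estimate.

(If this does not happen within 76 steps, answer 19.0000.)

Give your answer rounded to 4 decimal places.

Answer: 2.2500

Derivation:
Step 0: x=[5.5000] v=[0.0000]
Step 1: x=[5.1000] v=[-1.6000]
Step 2: x=[4.3533] v=[-2.9867]
Step 3: x=[3.3595] v=[-3.9751]
Step 4: x=[2.2511] v=[-4.4335]
Step 5: x=[1.1759] v=[-4.3008]
Step 6: x=[0.2773] v=[-3.5946]
Step 7: x=[-0.3250] v=[-2.4092]
Step 8: x=[-0.5506] v=[-0.9025]
Step 9: x=[-0.3695] v=[0.7245]
First v>=0 after going negative at step 9, time=2.2500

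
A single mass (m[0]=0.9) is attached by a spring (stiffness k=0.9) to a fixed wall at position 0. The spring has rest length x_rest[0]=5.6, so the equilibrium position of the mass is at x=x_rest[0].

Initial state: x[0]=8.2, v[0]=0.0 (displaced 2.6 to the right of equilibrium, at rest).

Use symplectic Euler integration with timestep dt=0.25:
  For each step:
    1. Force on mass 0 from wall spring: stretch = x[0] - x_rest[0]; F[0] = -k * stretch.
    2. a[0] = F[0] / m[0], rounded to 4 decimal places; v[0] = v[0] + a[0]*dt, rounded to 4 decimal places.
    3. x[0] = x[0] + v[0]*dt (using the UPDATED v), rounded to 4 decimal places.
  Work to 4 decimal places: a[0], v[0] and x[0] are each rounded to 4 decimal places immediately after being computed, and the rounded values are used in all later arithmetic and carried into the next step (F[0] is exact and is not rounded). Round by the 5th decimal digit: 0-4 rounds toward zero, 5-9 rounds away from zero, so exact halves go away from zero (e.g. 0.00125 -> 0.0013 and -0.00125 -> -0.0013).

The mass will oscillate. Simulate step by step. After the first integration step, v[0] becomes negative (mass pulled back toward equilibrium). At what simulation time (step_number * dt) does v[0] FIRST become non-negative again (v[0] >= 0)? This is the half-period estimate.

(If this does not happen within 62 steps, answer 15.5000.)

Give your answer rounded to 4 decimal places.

Answer: 3.2500

Derivation:
Step 0: x=[8.2000] v=[0.0000]
Step 1: x=[8.0375] v=[-0.6500]
Step 2: x=[7.7227] v=[-1.2594]
Step 3: x=[7.2752] v=[-1.7901]
Step 4: x=[6.7230] v=[-2.2089]
Step 5: x=[6.1006] v=[-2.4897]
Step 6: x=[5.4469] v=[-2.6149]
Step 7: x=[4.8028] v=[-2.5766]
Step 8: x=[4.2085] v=[-2.3773]
Step 9: x=[3.7012] v=[-2.0294]
Step 10: x=[3.3125] v=[-1.5547]
Step 11: x=[3.0668] v=[-0.9828]
Step 12: x=[2.9794] v=[-0.3495]
Step 13: x=[3.0558] v=[0.3057]
First v>=0 after going negative at step 13, time=3.2500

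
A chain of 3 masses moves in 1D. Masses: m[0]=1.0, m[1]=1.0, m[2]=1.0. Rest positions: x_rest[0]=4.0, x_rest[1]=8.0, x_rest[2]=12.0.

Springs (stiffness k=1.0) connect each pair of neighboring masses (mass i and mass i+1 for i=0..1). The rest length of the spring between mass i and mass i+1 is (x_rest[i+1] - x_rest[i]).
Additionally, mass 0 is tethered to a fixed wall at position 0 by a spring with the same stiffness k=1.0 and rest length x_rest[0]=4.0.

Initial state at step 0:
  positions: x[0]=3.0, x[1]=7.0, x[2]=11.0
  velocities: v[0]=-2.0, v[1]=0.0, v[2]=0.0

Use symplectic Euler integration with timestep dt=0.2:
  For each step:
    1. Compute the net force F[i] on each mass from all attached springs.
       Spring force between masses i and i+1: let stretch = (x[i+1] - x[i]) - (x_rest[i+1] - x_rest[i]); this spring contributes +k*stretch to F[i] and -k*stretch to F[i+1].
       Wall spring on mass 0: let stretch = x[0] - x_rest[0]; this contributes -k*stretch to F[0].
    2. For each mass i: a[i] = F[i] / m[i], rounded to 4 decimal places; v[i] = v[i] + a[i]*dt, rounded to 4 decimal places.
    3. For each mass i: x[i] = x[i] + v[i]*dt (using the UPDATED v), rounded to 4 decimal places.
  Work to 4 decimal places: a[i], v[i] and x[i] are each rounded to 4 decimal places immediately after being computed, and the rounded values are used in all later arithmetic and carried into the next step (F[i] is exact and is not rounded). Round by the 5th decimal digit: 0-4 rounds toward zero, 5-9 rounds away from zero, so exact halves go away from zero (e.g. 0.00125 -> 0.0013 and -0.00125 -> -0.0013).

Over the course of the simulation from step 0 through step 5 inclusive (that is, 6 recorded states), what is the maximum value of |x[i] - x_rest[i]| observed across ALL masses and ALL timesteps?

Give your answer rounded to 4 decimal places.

Step 0: x=[3.0000 7.0000 11.0000] v=[-2.0000 0.0000 0.0000]
Step 1: x=[2.6400 7.0000 11.0000] v=[-1.8000 0.0000 0.0000]
Step 2: x=[2.3488 6.9856 11.0000] v=[-1.4560 -0.0720 0.0000]
Step 3: x=[2.1491 6.9463 10.9994] v=[-0.9984 -0.1965 -0.0029]
Step 4: x=[2.0553 6.8772 10.9967] v=[-0.4688 -0.3453 -0.0135]
Step 5: x=[2.0722 6.7800 10.9892] v=[0.0845 -0.4858 -0.0374]
Max displacement = 1.9447

Answer: 1.9447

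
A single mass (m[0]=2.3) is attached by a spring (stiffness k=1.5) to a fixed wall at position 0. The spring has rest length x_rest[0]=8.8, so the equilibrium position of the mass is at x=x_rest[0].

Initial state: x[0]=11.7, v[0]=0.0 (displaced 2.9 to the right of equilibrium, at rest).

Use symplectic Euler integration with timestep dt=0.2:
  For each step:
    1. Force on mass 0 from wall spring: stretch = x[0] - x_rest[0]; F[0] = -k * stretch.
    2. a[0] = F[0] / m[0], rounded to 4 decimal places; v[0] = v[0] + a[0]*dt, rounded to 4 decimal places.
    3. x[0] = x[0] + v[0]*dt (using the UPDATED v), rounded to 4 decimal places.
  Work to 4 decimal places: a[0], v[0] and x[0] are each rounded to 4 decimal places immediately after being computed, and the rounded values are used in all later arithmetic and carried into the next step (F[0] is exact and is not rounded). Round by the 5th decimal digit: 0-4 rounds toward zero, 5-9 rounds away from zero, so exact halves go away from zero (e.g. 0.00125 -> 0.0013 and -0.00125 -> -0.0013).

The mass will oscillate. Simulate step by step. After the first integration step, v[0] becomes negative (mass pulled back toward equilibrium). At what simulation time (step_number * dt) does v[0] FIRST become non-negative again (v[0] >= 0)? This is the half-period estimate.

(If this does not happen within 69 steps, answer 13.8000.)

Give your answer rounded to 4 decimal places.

Step 0: x=[11.7000] v=[0.0000]
Step 1: x=[11.6243] v=[-0.3783]
Step 2: x=[11.4750] v=[-0.7467]
Step 3: x=[11.2559] v=[-1.0956]
Step 4: x=[10.9727] v=[-1.4159]
Step 5: x=[10.6328] v=[-1.6993]
Step 6: x=[10.2451] v=[-1.9384]
Step 7: x=[9.8197] v=[-2.1269]
Step 8: x=[9.3677] v=[-2.2599]
Step 9: x=[8.9009] v=[-2.3339]
Step 10: x=[8.4315] v=[-2.3471]
Step 11: x=[7.9717] v=[-2.2990]
Step 12: x=[7.5335] v=[-2.1910]
Step 13: x=[7.1283] v=[-2.0258]
Step 14: x=[6.7667] v=[-1.8078]
Step 15: x=[6.4582] v=[-1.5426]
Step 16: x=[6.2108] v=[-1.2371]
Step 17: x=[6.0309] v=[-0.8994]
Step 18: x=[5.9233] v=[-0.5382]
Step 19: x=[5.8907] v=[-0.1630]
Step 20: x=[5.9340] v=[0.2165]
First v>=0 after going negative at step 20, time=4.0000

Answer: 4.0000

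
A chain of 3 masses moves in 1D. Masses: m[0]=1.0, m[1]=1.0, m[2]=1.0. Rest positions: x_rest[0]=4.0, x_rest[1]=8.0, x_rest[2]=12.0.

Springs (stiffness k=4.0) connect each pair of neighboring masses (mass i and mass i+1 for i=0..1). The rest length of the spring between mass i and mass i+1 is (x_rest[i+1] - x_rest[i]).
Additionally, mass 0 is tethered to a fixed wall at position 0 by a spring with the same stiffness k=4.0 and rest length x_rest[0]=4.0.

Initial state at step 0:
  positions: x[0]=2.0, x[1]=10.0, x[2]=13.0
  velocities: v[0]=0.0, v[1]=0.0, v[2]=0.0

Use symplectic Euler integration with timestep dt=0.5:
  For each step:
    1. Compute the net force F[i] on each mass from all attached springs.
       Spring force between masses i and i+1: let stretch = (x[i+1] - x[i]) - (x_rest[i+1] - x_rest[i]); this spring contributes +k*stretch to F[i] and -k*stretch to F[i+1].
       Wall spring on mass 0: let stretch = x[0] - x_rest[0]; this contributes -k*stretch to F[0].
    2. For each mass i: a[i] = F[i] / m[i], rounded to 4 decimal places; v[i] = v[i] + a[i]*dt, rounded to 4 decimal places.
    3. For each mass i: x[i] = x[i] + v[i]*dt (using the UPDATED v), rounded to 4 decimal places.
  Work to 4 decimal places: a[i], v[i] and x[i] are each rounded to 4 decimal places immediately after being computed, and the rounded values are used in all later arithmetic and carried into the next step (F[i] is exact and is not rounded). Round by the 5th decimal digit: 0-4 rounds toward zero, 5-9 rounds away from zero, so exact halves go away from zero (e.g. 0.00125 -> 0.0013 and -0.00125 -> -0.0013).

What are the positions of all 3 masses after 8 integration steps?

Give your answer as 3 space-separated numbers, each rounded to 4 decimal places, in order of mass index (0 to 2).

Step 0: x=[2.0000 10.0000 13.0000] v=[0.0000 0.0000 0.0000]
Step 1: x=[8.0000 5.0000 14.0000] v=[12.0000 -10.0000 2.0000]
Step 2: x=[3.0000 12.0000 10.0000] v=[-10.0000 14.0000 -8.0000]
Step 3: x=[4.0000 8.0000 12.0000] v=[2.0000 -8.0000 4.0000]
Step 4: x=[5.0000 4.0000 14.0000] v=[2.0000 -8.0000 4.0000]
Step 5: x=[0.0000 11.0000 10.0000] v=[-10.0000 14.0000 -8.0000]
Step 6: x=[6.0000 6.0000 11.0000] v=[12.0000 -10.0000 2.0000]
Step 7: x=[6.0000 6.0000 11.0000] v=[0.0000 0.0000 0.0000]
Step 8: x=[0.0000 11.0000 10.0000] v=[-12.0000 10.0000 -2.0000]

Answer: 0.0000 11.0000 10.0000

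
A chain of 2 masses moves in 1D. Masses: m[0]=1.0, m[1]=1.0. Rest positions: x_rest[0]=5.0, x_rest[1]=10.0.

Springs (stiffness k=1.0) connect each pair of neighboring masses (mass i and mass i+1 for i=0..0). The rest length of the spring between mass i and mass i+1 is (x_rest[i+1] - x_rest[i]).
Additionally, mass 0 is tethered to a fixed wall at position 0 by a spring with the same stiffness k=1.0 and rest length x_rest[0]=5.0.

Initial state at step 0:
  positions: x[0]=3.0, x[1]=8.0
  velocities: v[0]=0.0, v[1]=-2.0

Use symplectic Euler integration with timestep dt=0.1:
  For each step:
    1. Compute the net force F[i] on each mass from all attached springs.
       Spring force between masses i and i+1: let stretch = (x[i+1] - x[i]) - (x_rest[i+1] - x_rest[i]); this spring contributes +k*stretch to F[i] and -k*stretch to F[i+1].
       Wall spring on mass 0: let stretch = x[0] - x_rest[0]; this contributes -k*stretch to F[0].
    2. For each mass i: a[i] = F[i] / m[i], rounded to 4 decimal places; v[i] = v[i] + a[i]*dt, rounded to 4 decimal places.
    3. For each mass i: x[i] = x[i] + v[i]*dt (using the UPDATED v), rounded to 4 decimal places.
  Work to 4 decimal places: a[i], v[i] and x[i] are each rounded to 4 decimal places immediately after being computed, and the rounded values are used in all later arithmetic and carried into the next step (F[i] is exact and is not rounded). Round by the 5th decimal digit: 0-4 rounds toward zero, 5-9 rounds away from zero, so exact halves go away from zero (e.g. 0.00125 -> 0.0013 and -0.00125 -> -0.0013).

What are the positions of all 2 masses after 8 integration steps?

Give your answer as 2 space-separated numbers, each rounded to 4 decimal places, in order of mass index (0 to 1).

Step 0: x=[3.0000 8.0000] v=[0.0000 -2.0000]
Step 1: x=[3.0200 7.8000] v=[0.2000 -2.0000]
Step 2: x=[3.0576 7.6022] v=[0.3760 -1.9780]
Step 3: x=[3.1101 7.4090] v=[0.5247 -1.9325]
Step 4: x=[3.1745 7.2228] v=[0.6436 -1.8624]
Step 5: x=[3.2476 7.0461] v=[0.7310 -1.7672]
Step 6: x=[3.3262 6.8814] v=[0.7861 -1.6471]
Step 7: x=[3.4071 6.7311] v=[0.8090 -1.5026]
Step 8: x=[3.4872 6.5976] v=[0.8007 -1.3350]

Answer: 3.4872 6.5976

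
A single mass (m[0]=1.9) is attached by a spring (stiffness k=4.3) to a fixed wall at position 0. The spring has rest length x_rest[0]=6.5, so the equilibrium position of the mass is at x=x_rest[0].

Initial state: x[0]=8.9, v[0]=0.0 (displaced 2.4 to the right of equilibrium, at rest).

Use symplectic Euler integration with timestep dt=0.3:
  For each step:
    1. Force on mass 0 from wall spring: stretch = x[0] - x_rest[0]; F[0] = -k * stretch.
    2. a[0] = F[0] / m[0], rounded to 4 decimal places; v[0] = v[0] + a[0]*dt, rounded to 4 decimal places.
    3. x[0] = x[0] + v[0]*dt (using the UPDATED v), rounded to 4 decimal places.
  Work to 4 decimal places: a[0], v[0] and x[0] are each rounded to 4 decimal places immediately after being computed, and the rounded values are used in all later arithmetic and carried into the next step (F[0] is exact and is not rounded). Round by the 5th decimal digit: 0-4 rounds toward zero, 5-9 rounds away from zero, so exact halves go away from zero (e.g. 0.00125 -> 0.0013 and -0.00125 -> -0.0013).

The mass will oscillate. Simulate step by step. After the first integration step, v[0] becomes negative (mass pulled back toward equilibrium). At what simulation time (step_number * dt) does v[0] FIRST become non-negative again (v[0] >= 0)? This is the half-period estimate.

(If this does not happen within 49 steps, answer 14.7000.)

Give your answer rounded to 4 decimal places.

Answer: 2.1000

Derivation:
Step 0: x=[8.9000] v=[0.0000]
Step 1: x=[8.4112] v=[-1.6295]
Step 2: x=[7.5331] v=[-2.9271]
Step 3: x=[6.4446] v=[-3.6285]
Step 4: x=[5.3673] v=[-3.5909]
Step 5: x=[4.5207] v=[-2.8219]
Step 6: x=[4.0773] v=[-1.4781]
Step 7: x=[4.1273] v=[0.1668]
First v>=0 after going negative at step 7, time=2.1000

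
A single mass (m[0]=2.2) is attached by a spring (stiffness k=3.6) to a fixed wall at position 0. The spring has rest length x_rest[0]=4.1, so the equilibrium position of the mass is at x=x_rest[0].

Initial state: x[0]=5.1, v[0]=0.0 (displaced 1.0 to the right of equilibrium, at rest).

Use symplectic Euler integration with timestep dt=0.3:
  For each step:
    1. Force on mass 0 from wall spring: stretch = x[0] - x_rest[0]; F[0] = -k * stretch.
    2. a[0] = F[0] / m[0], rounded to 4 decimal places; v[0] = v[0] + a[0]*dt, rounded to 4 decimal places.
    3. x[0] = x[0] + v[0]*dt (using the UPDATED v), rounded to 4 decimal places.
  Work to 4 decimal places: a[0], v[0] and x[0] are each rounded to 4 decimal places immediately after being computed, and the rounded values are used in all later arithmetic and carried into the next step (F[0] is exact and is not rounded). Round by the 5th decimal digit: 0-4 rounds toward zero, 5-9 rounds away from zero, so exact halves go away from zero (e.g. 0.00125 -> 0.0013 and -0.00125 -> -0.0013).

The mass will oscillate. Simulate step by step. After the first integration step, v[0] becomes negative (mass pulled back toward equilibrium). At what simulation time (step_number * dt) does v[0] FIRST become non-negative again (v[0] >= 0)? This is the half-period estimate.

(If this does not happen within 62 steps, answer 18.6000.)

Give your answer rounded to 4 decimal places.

Step 0: x=[5.1000] v=[0.0000]
Step 1: x=[4.9527] v=[-0.4909]
Step 2: x=[4.6799] v=[-0.9095]
Step 3: x=[4.3216] v=[-1.1942]
Step 4: x=[3.9307] v=[-1.3030]
Step 5: x=[3.5647] v=[-1.2199]
Step 6: x=[3.2776] v=[-0.9571]
Step 7: x=[3.1116] v=[-0.5534]
Step 8: x=[3.0911] v=[-0.0682]
Step 9: x=[3.2192] v=[0.4271]
First v>=0 after going negative at step 9, time=2.7000

Answer: 2.7000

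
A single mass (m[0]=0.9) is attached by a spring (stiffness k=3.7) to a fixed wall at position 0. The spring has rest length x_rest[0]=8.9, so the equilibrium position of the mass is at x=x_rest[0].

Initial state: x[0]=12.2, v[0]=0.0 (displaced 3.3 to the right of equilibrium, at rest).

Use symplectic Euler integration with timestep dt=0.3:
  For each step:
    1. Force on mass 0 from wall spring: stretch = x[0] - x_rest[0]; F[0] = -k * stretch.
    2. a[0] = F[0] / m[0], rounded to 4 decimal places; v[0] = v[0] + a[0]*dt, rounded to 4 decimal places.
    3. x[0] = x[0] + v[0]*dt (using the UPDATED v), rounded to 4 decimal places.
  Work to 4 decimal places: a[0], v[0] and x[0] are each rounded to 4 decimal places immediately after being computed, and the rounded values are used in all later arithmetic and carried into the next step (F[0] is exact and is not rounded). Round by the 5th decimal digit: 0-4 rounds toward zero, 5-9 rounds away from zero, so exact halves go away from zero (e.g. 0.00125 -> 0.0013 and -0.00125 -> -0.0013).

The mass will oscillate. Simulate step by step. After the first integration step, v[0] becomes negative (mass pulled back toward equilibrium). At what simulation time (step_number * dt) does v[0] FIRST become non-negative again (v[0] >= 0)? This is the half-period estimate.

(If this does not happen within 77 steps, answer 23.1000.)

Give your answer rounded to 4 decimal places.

Step 0: x=[12.2000] v=[0.0000]
Step 1: x=[10.9790] v=[-4.0700]
Step 2: x=[8.9888] v=[-6.6341]
Step 3: x=[6.9657] v=[-6.7436]
Step 4: x=[5.6583] v=[-4.3580]
Step 5: x=[5.5503] v=[-0.3599]
Step 6: x=[6.6817] v=[3.7714]
First v>=0 after going negative at step 6, time=1.8000

Answer: 1.8000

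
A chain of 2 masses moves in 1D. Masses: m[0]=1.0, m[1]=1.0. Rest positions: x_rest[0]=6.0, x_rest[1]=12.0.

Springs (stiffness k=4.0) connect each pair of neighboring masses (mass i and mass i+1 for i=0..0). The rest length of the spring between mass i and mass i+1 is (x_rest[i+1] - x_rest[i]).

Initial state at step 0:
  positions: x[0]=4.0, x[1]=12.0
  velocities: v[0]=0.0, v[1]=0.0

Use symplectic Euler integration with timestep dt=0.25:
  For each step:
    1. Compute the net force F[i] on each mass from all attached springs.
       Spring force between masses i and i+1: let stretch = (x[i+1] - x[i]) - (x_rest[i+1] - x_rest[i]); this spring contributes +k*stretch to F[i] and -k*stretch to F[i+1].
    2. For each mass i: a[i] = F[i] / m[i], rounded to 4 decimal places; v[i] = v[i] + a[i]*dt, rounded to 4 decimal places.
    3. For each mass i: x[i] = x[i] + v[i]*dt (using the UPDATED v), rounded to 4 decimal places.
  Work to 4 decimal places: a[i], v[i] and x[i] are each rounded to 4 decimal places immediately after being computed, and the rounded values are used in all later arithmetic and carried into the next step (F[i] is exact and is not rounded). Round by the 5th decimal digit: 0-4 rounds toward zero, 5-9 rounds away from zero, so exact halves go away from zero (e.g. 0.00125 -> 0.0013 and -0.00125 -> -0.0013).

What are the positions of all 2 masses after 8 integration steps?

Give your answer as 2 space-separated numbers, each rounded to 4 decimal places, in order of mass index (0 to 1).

Step 0: x=[4.0000 12.0000] v=[0.0000 0.0000]
Step 1: x=[4.5000 11.5000] v=[2.0000 -2.0000]
Step 2: x=[5.2500 10.7500] v=[3.0000 -3.0000]
Step 3: x=[5.8750 10.1250] v=[2.5000 -2.5000]
Step 4: x=[6.0625 9.9375] v=[0.7500 -0.7500]
Step 5: x=[5.7188 10.2813] v=[-1.3750 1.3750]
Step 6: x=[5.0157 10.9844] v=[-2.8125 2.8125]
Step 7: x=[4.3048 11.6954] v=[-2.8438 2.8438]
Step 8: x=[3.9415 12.0587] v=[-1.4532 1.4532]

Answer: 3.9415 12.0587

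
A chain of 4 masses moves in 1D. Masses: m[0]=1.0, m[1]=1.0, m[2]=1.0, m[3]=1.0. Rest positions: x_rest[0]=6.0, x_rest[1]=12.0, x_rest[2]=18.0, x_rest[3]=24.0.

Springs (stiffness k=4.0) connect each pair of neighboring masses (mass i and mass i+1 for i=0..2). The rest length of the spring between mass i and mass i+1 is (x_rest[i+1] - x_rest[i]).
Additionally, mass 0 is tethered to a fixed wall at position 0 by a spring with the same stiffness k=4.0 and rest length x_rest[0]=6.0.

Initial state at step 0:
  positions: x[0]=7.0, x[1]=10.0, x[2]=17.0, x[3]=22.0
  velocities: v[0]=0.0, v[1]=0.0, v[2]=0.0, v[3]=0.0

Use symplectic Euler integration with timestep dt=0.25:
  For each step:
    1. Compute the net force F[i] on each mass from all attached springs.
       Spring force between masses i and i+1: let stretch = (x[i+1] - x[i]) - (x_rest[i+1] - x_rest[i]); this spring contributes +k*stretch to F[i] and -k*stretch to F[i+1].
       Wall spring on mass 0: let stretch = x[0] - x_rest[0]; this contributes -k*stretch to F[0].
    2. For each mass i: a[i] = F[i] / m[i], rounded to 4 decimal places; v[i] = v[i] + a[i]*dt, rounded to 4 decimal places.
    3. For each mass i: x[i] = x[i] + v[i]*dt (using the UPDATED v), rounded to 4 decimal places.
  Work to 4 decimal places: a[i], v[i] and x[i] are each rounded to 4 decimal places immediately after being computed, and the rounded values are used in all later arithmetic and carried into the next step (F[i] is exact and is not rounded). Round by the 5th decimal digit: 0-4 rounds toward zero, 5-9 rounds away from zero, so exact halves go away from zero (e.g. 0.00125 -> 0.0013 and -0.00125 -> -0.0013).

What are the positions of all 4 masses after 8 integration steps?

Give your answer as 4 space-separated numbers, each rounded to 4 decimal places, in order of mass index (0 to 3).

Step 0: x=[7.0000 10.0000 17.0000 22.0000] v=[0.0000 0.0000 0.0000 0.0000]
Step 1: x=[6.0000 11.0000 16.5000 22.2500] v=[-4.0000 4.0000 -2.0000 1.0000]
Step 2: x=[4.7500 12.1250 16.0625 22.5625] v=[-5.0000 4.5000 -1.7500 1.2500]
Step 3: x=[4.1563 12.3906 16.2656 22.7500] v=[-2.3750 1.0625 0.8125 0.7500]
Step 4: x=[4.5821 11.5664 17.1211 22.8164] v=[1.7030 -3.2968 3.4219 0.2656]
Step 5: x=[5.6084 10.3848 18.0117 22.9590] v=[4.1052 -4.7264 3.5625 0.5703]
Step 6: x=[6.4267 9.9158 18.2324 23.3648] v=[3.2732 -1.8759 0.8829 1.6230]
Step 7: x=[6.5106 10.6537 17.6571 23.9875] v=[0.3356 2.9516 -2.3013 2.4906]
Step 8: x=[6.0026 12.1067 16.9135 24.5276] v=[-2.0319 5.8119 -2.9743 2.1602]

Answer: 6.0026 12.1067 16.9135 24.5276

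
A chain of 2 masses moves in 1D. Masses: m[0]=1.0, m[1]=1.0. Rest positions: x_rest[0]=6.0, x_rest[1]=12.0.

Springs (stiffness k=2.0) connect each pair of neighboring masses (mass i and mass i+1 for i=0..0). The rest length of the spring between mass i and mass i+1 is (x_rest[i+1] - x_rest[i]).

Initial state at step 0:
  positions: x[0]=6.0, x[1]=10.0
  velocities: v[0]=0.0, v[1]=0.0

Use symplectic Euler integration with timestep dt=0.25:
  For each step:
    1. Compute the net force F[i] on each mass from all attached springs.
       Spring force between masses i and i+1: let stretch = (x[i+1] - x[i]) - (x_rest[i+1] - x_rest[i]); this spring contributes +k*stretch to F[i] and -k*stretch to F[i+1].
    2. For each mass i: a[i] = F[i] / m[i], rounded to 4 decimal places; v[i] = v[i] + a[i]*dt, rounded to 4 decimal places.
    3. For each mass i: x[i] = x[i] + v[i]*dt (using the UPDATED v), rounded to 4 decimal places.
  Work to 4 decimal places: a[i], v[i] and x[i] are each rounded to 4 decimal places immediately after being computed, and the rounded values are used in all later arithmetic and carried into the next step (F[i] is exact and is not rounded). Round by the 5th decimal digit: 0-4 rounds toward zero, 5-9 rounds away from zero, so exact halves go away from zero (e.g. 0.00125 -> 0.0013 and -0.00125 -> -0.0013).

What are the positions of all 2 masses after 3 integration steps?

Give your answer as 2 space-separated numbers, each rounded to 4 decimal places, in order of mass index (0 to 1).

Step 0: x=[6.0000 10.0000] v=[0.0000 0.0000]
Step 1: x=[5.7500 10.2500] v=[-1.0000 1.0000]
Step 2: x=[5.3125 10.6875] v=[-1.7500 1.7500]
Step 3: x=[4.7969 11.2031] v=[-2.0625 2.0625]

Answer: 4.7969 11.2031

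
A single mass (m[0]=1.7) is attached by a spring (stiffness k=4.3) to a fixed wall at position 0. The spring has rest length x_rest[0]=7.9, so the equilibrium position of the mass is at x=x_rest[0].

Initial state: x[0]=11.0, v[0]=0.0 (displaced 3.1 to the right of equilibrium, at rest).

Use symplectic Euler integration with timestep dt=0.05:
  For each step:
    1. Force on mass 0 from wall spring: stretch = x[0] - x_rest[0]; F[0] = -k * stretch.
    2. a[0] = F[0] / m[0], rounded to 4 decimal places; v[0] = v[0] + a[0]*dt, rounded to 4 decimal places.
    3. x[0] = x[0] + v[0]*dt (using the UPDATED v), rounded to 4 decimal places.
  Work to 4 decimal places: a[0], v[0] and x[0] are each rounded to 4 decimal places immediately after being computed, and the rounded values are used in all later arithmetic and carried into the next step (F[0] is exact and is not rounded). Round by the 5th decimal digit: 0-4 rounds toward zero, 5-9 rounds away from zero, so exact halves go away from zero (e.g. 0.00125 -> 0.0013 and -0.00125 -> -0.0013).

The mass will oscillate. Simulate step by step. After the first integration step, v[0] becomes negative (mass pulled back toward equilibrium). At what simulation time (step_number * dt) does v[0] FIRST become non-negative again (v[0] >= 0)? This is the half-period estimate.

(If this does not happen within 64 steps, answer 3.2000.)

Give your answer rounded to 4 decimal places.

Answer: 2.0000

Derivation:
Step 0: x=[11.0000] v=[0.0000]
Step 1: x=[10.9804] v=[-0.3921]
Step 2: x=[10.9413] v=[-0.7817]
Step 3: x=[10.8830] v=[-1.1663]
Step 4: x=[10.8058] v=[-1.5436]
Step 5: x=[10.7102] v=[-1.9111]
Step 6: x=[10.5969] v=[-2.2665]
Step 7: x=[10.4665] v=[-2.6076]
Step 8: x=[10.3199] v=[-2.9322]
Step 9: x=[10.1580] v=[-3.2382]
Step 10: x=[9.9818] v=[-3.5238]
Step 11: x=[9.7924] v=[-3.7871]
Step 12: x=[9.5911] v=[-4.0264]
Step 13: x=[9.3791] v=[-4.2403]
Step 14: x=[9.1577] v=[-4.4274]
Step 15: x=[8.9284] v=[-4.5865]
Step 16: x=[8.6926] v=[-4.7166]
Step 17: x=[8.4518] v=[-4.8168]
Step 18: x=[8.2075] v=[-4.8866]
Step 19: x=[7.9612] v=[-4.9255]
Step 20: x=[7.7145] v=[-4.9332]
Step 21: x=[7.4690] v=[-4.9097]
Step 22: x=[7.2262] v=[-4.8552]
Step 23: x=[6.9877] v=[-4.7700]
Step 24: x=[6.7550] v=[-4.6546]
Step 25: x=[6.5295] v=[-4.5098]
Step 26: x=[6.3127] v=[-4.3365]
Step 27: x=[6.1059] v=[-4.1358]
Step 28: x=[5.9105] v=[-3.9089]
Step 29: x=[5.7276] v=[-3.6573]
Step 30: x=[5.5585] v=[-3.3826]
Step 31: x=[5.4042] v=[-3.0865]
Step 32: x=[5.2657] v=[-2.7709]
Step 33: x=[5.1438] v=[-2.4377]
Step 34: x=[5.0393] v=[-2.0891]
Step 35: x=[4.9529] v=[-1.7273]
Step 36: x=[4.8852] v=[-1.3546]
Step 37: x=[4.8365] v=[-0.9733]
Step 38: x=[4.8072] v=[-0.5859]
Step 39: x=[4.7975] v=[-0.1948]
Step 40: x=[4.8074] v=[0.1976]
First v>=0 after going negative at step 40, time=2.0000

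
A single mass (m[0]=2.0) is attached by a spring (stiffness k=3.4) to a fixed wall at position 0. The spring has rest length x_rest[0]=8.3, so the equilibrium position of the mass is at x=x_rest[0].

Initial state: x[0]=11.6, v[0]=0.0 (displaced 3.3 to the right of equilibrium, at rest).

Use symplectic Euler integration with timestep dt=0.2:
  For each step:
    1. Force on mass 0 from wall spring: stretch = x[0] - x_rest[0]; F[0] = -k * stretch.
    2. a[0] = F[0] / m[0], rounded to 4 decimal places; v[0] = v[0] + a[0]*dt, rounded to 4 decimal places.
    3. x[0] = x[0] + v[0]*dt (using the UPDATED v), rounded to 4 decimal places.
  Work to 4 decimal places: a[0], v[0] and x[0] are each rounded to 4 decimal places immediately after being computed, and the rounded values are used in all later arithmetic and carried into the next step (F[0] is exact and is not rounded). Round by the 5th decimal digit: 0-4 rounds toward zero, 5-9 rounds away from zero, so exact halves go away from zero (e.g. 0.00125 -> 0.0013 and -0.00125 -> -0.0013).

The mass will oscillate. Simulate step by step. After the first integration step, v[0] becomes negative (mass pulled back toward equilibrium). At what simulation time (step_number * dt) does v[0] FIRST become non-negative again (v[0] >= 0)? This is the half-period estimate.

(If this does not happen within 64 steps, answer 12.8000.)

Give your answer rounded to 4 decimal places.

Step 0: x=[11.6000] v=[0.0000]
Step 1: x=[11.3756] v=[-1.1220]
Step 2: x=[10.9421] v=[-2.1677]
Step 3: x=[10.3289] v=[-3.0660]
Step 4: x=[9.5777] v=[-3.7558]
Step 5: x=[8.7397] v=[-4.1902]
Step 6: x=[7.8718] v=[-4.3397]
Step 7: x=[7.0330] v=[-4.1941]
Step 8: x=[6.2803] v=[-3.7633]
Step 9: x=[5.6650] v=[-3.0766]
Step 10: x=[5.2289] v=[-2.1807]
Step 11: x=[5.0016] v=[-1.1365]
Step 12: x=[4.9986] v=[-0.0150]
Step 13: x=[5.2201] v=[1.1075]
First v>=0 after going negative at step 13, time=2.6000

Answer: 2.6000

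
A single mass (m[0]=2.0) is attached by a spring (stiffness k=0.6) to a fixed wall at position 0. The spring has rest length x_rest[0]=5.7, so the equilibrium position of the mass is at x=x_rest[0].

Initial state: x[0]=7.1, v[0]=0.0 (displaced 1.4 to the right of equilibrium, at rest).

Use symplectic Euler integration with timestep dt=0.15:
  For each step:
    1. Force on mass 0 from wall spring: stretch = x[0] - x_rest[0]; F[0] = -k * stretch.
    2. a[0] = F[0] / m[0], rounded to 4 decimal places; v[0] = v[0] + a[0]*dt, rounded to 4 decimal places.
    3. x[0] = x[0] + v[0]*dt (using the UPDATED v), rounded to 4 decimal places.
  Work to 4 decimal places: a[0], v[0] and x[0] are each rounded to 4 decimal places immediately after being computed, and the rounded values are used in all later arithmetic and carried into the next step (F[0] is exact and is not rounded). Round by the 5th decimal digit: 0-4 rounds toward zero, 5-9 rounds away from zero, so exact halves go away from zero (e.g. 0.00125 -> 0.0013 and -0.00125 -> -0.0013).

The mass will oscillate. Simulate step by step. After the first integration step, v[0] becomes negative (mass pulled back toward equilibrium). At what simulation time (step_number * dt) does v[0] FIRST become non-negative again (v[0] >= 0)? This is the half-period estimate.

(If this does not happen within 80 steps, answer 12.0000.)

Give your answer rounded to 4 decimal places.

Step 0: x=[7.1000] v=[0.0000]
Step 1: x=[7.0906] v=[-0.0630]
Step 2: x=[7.0718] v=[-0.1256]
Step 3: x=[7.0437] v=[-0.1873]
Step 4: x=[7.0065] v=[-0.2478]
Step 5: x=[6.9605] v=[-0.3066]
Step 6: x=[6.9060] v=[-0.3633]
Step 7: x=[6.8434] v=[-0.4176]
Step 8: x=[6.7730] v=[-0.4691]
Step 9: x=[6.6954] v=[-0.5174]
Step 10: x=[6.6111] v=[-0.5622]
Step 11: x=[6.5206] v=[-0.6032]
Step 12: x=[6.4246] v=[-0.6401]
Step 13: x=[6.3237] v=[-0.6727]
Step 14: x=[6.2186] v=[-0.7008]
Step 15: x=[6.1100] v=[-0.7241]
Step 16: x=[5.9986] v=[-0.7426]
Step 17: x=[5.8852] v=[-0.7560]
Step 18: x=[5.7706] v=[-0.7643]
Step 19: x=[5.6555] v=[-0.7675]
Step 20: x=[5.5407] v=[-0.7655]
Step 21: x=[5.4270] v=[-0.7583]
Step 22: x=[5.3151] v=[-0.7460]
Step 23: x=[5.2058] v=[-0.7287]
Step 24: x=[5.0998] v=[-0.7065]
Step 25: x=[4.9979] v=[-0.6795]
Step 26: x=[4.9007] v=[-0.6479]
Step 27: x=[4.8089] v=[-0.6119]
Step 28: x=[4.7231] v=[-0.5718]
Step 29: x=[4.6439] v=[-0.5278]
Step 30: x=[4.5719] v=[-0.4803]
Step 31: x=[4.5075] v=[-0.4295]
Step 32: x=[4.4511] v=[-0.3758]
Step 33: x=[4.4032] v=[-0.3196]
Step 34: x=[4.3640] v=[-0.2613]
Step 35: x=[4.3338] v=[-0.2012]
Step 36: x=[4.3128] v=[-0.1397]
Step 37: x=[4.3012] v=[-0.0773]
Step 38: x=[4.2990] v=[-0.0144]
Step 39: x=[4.3063] v=[0.0486]
First v>=0 after going negative at step 39, time=5.8500

Answer: 5.8500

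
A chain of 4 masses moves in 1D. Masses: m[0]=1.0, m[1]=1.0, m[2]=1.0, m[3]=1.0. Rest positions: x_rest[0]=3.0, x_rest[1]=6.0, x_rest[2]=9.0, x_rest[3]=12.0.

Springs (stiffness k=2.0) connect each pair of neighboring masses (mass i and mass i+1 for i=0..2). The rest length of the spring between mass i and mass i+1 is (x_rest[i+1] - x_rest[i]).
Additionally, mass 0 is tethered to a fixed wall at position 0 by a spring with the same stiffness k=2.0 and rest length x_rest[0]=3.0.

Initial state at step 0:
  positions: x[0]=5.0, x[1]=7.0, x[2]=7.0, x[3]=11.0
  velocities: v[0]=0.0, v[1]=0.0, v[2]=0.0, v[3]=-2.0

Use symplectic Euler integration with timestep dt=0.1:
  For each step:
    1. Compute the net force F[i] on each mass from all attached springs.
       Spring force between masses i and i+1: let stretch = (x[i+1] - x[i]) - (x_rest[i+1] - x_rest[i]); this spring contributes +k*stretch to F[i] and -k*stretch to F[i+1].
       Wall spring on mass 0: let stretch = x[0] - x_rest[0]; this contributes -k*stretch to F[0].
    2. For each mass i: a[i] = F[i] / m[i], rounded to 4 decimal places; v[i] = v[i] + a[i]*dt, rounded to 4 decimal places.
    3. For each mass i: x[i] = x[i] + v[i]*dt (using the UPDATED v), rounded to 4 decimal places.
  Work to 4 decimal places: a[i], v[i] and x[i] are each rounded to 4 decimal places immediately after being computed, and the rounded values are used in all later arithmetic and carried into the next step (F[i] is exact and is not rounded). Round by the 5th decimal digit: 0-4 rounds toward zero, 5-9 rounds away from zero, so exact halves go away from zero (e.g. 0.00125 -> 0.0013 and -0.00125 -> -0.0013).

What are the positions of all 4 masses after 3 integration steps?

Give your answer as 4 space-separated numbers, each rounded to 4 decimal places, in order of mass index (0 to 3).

Step 0: x=[5.0000 7.0000 7.0000 11.0000] v=[0.0000 0.0000 0.0000 -2.0000]
Step 1: x=[4.9400 6.9600 7.0800 10.7800] v=[-0.6000 -0.4000 0.8000 -2.2000]
Step 2: x=[4.8216 6.8820 7.2316 10.5460] v=[-1.1840 -0.7800 1.5160 -2.3400]
Step 3: x=[4.6480 6.7698 7.4425 10.3057] v=[-1.7362 -1.1222 2.1090 -2.4029]

Answer: 4.6480 6.7698 7.4425 10.3057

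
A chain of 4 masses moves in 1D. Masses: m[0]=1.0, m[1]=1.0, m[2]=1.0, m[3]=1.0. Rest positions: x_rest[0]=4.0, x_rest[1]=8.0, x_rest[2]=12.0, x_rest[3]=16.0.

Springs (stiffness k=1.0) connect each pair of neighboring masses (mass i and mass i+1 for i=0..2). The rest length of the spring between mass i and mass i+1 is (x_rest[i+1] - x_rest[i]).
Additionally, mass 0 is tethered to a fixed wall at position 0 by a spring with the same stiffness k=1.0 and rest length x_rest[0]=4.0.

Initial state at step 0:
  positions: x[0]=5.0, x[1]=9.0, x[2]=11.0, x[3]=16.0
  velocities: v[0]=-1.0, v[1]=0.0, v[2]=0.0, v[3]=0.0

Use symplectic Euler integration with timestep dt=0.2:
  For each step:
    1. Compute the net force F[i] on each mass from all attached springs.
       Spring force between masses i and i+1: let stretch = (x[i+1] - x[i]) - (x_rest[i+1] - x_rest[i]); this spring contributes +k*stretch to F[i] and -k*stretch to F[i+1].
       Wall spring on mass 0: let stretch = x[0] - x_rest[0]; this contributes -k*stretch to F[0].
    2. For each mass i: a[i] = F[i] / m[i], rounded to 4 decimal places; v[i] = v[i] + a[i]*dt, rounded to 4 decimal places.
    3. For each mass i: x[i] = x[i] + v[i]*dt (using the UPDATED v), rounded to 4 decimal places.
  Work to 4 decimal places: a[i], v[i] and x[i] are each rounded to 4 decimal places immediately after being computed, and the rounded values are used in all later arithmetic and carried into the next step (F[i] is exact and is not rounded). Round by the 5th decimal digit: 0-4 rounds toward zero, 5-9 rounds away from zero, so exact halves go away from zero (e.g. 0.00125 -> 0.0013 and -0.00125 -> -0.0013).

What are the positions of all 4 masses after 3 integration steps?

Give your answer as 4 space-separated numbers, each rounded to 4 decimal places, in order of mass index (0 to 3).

Step 0: x=[5.0000 9.0000 11.0000 16.0000] v=[-1.0000 0.0000 0.0000 0.0000]
Step 1: x=[4.7600 8.9200 11.1200 15.9600] v=[-1.2000 -0.4000 0.6000 -0.2000]
Step 2: x=[4.4960 8.7616 11.3456 15.8864] v=[-1.3200 -0.7920 1.1280 -0.3680]
Step 3: x=[4.2228 8.5359 11.6495 15.7912] v=[-1.3661 -1.1283 1.5194 -0.4762]

Answer: 4.2228 8.5359 11.6495 15.7912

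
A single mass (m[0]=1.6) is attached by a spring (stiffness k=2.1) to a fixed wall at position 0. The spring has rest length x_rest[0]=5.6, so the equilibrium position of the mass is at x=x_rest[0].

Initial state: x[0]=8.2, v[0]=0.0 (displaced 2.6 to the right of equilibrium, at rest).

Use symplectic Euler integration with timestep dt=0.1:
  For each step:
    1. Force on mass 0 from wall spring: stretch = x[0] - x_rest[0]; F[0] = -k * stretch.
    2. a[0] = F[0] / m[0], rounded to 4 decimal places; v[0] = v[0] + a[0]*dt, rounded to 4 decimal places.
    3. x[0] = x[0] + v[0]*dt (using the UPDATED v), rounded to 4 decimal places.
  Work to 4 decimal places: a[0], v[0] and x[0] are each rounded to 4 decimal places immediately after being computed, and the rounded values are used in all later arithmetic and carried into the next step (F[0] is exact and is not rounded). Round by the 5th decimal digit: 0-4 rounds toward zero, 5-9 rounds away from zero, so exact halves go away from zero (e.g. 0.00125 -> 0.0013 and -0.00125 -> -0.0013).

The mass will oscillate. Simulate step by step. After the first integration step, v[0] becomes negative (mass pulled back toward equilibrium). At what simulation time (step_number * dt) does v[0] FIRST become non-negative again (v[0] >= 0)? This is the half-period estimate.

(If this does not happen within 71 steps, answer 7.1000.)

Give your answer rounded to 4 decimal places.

Step 0: x=[8.2000] v=[0.0000]
Step 1: x=[8.1659] v=[-0.3413]
Step 2: x=[8.0981] v=[-0.6781]
Step 3: x=[7.9975] v=[-1.0060]
Step 4: x=[7.8654] v=[-1.3207]
Step 5: x=[7.7036] v=[-1.6180]
Step 6: x=[7.5142] v=[-1.8941]
Step 7: x=[7.2997] v=[-2.1453]
Step 8: x=[7.0629] v=[-2.3684]
Step 9: x=[6.8069] v=[-2.5604]
Step 10: x=[6.5350] v=[-2.7188]
Step 11: x=[6.2509] v=[-2.8415]
Step 12: x=[5.9582] v=[-2.9269]
Step 13: x=[5.6608] v=[-2.9739]
Step 14: x=[5.3626] v=[-2.9819]
Step 15: x=[5.0675] v=[-2.9507]
Step 16: x=[4.7794] v=[-2.8808]
Step 17: x=[4.5021] v=[-2.7731]
Step 18: x=[4.2392] v=[-2.6290]
Step 19: x=[3.9942] v=[-2.4504]
Step 20: x=[3.7702] v=[-2.2396]
Step 21: x=[3.5703] v=[-1.9994]
Step 22: x=[3.3970] v=[-1.7330]
Step 23: x=[3.2526] v=[-1.4439]
Step 24: x=[3.1390] v=[-1.1358]
Step 25: x=[3.0577] v=[-0.8128]
Step 26: x=[3.0098] v=[-0.4791]
Step 27: x=[2.9959] v=[-0.1391]
Step 28: x=[3.0162] v=[0.2027]
First v>=0 after going negative at step 28, time=2.8000

Answer: 2.8000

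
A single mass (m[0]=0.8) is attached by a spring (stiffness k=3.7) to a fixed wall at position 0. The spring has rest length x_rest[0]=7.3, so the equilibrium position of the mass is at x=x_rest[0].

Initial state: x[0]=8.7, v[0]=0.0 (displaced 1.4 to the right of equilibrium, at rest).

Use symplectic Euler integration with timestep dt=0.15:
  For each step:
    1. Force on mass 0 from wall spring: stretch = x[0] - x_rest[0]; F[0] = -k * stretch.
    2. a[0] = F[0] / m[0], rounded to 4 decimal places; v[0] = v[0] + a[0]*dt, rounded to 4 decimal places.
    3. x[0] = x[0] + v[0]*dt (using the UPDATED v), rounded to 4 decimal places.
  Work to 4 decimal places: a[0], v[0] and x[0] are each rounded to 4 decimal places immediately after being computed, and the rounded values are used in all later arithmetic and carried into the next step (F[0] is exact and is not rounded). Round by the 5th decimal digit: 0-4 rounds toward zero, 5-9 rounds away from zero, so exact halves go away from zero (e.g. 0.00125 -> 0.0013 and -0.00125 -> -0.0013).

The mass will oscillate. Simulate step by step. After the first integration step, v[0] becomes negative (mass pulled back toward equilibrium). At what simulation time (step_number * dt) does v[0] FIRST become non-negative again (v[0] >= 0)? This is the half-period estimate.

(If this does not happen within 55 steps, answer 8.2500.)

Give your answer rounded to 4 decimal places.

Step 0: x=[8.7000] v=[0.0000]
Step 1: x=[8.5543] v=[-0.9713]
Step 2: x=[8.2781] v=[-1.8415]
Step 3: x=[7.9001] v=[-2.5201]
Step 4: x=[7.4596] v=[-2.9364]
Step 5: x=[7.0025] v=[-3.0471]
Step 6: x=[6.5764] v=[-2.8407]
Step 7: x=[6.2256] v=[-2.3387]
Step 8: x=[5.9866] v=[-1.5933]
Step 9: x=[5.8843] v=[-0.6821]
Step 10: x=[5.9293] v=[0.3000]
First v>=0 after going negative at step 10, time=1.5000

Answer: 1.5000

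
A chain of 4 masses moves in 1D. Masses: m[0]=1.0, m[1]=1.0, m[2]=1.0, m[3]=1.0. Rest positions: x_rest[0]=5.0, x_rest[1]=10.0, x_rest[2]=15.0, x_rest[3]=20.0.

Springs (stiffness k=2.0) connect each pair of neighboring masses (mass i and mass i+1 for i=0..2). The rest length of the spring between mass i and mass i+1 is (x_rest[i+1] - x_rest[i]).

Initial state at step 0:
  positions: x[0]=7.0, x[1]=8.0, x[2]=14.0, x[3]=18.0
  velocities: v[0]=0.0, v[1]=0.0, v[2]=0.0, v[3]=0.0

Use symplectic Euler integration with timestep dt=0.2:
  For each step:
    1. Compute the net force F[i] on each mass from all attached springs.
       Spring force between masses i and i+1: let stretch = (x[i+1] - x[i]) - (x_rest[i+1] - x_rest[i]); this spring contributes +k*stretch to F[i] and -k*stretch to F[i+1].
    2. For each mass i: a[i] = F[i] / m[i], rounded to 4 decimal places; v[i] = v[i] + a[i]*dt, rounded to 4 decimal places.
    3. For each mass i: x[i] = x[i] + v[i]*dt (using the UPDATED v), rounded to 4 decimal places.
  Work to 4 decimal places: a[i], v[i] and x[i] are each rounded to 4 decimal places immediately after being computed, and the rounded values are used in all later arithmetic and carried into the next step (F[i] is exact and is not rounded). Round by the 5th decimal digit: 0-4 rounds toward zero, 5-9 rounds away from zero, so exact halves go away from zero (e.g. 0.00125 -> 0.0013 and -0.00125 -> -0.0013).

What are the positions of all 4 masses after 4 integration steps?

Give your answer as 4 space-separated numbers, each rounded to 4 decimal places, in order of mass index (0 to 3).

Step 0: x=[7.0000 8.0000 14.0000 18.0000] v=[0.0000 0.0000 0.0000 0.0000]
Step 1: x=[6.6800 8.4000 13.8400 18.0800] v=[-1.6000 2.0000 -0.8000 0.4000]
Step 2: x=[6.0976 9.0976 13.5840 18.2208] v=[-2.9120 3.4880 -1.2800 0.7040]
Step 3: x=[5.3552 9.9141 13.3400 18.3907] v=[-3.7120 4.0826 -1.2198 0.8493]
Step 4: x=[4.5775 10.6400 13.2260 18.5565] v=[-3.8884 3.6294 -0.5699 0.8290]

Answer: 4.5775 10.6400 13.2260 18.5565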